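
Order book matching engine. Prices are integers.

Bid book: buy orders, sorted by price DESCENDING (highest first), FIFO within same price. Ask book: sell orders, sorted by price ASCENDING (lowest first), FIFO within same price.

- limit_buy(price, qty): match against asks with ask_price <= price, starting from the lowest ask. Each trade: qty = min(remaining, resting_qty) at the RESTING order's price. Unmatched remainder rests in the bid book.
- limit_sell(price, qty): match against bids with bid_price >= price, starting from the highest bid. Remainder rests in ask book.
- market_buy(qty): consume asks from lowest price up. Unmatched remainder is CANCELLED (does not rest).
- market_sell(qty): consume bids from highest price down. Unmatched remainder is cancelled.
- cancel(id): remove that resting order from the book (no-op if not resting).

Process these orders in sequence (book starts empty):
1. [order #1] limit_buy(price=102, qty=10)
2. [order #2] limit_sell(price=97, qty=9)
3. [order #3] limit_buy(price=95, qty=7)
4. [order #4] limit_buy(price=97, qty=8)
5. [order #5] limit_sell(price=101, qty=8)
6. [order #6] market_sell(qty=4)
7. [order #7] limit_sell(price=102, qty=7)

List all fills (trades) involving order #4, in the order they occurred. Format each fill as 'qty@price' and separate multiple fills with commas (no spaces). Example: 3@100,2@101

Answer: 4@97

Derivation:
After op 1 [order #1] limit_buy(price=102, qty=10): fills=none; bids=[#1:10@102] asks=[-]
After op 2 [order #2] limit_sell(price=97, qty=9): fills=#1x#2:9@102; bids=[#1:1@102] asks=[-]
After op 3 [order #3] limit_buy(price=95, qty=7): fills=none; bids=[#1:1@102 #3:7@95] asks=[-]
After op 4 [order #4] limit_buy(price=97, qty=8): fills=none; bids=[#1:1@102 #4:8@97 #3:7@95] asks=[-]
After op 5 [order #5] limit_sell(price=101, qty=8): fills=#1x#5:1@102; bids=[#4:8@97 #3:7@95] asks=[#5:7@101]
After op 6 [order #6] market_sell(qty=4): fills=#4x#6:4@97; bids=[#4:4@97 #3:7@95] asks=[#5:7@101]
After op 7 [order #7] limit_sell(price=102, qty=7): fills=none; bids=[#4:4@97 #3:7@95] asks=[#5:7@101 #7:7@102]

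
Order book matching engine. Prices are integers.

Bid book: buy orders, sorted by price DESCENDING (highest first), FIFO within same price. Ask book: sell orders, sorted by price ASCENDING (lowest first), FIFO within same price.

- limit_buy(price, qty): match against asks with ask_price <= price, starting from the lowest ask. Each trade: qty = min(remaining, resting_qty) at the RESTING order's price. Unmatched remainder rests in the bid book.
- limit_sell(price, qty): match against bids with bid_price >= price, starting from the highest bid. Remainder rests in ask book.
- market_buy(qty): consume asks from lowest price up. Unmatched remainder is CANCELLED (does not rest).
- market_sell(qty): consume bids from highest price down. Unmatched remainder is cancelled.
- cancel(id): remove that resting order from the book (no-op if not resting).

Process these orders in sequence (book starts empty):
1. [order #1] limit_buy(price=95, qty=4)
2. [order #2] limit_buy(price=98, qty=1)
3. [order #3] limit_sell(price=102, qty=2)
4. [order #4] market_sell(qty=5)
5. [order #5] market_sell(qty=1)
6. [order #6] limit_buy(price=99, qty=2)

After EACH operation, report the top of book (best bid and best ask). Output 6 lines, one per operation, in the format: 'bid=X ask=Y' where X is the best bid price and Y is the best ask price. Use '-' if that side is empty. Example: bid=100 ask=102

Answer: bid=95 ask=-
bid=98 ask=-
bid=98 ask=102
bid=- ask=102
bid=- ask=102
bid=99 ask=102

Derivation:
After op 1 [order #1] limit_buy(price=95, qty=4): fills=none; bids=[#1:4@95] asks=[-]
After op 2 [order #2] limit_buy(price=98, qty=1): fills=none; bids=[#2:1@98 #1:4@95] asks=[-]
After op 3 [order #3] limit_sell(price=102, qty=2): fills=none; bids=[#2:1@98 #1:4@95] asks=[#3:2@102]
After op 4 [order #4] market_sell(qty=5): fills=#2x#4:1@98 #1x#4:4@95; bids=[-] asks=[#3:2@102]
After op 5 [order #5] market_sell(qty=1): fills=none; bids=[-] asks=[#3:2@102]
After op 6 [order #6] limit_buy(price=99, qty=2): fills=none; bids=[#6:2@99] asks=[#3:2@102]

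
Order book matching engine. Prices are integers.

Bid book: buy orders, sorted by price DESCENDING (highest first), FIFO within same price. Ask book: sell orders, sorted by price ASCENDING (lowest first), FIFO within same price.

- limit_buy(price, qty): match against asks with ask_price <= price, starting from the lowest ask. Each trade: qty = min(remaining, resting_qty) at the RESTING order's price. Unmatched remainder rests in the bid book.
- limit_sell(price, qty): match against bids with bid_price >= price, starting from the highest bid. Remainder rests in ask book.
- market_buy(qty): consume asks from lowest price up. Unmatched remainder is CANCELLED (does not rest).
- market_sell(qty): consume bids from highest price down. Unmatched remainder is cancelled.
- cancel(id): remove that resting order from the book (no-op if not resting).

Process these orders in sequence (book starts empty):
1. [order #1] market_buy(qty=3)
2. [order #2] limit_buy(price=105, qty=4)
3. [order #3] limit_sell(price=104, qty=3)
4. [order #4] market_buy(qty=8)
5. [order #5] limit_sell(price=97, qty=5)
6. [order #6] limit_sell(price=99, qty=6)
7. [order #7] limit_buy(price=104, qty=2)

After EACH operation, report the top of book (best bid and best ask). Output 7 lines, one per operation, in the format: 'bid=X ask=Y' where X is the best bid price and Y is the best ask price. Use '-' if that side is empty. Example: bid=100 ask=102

After op 1 [order #1] market_buy(qty=3): fills=none; bids=[-] asks=[-]
After op 2 [order #2] limit_buy(price=105, qty=4): fills=none; bids=[#2:4@105] asks=[-]
After op 3 [order #3] limit_sell(price=104, qty=3): fills=#2x#3:3@105; bids=[#2:1@105] asks=[-]
After op 4 [order #4] market_buy(qty=8): fills=none; bids=[#2:1@105] asks=[-]
After op 5 [order #5] limit_sell(price=97, qty=5): fills=#2x#5:1@105; bids=[-] asks=[#5:4@97]
After op 6 [order #6] limit_sell(price=99, qty=6): fills=none; bids=[-] asks=[#5:4@97 #6:6@99]
After op 7 [order #7] limit_buy(price=104, qty=2): fills=#7x#5:2@97; bids=[-] asks=[#5:2@97 #6:6@99]

Answer: bid=- ask=-
bid=105 ask=-
bid=105 ask=-
bid=105 ask=-
bid=- ask=97
bid=- ask=97
bid=- ask=97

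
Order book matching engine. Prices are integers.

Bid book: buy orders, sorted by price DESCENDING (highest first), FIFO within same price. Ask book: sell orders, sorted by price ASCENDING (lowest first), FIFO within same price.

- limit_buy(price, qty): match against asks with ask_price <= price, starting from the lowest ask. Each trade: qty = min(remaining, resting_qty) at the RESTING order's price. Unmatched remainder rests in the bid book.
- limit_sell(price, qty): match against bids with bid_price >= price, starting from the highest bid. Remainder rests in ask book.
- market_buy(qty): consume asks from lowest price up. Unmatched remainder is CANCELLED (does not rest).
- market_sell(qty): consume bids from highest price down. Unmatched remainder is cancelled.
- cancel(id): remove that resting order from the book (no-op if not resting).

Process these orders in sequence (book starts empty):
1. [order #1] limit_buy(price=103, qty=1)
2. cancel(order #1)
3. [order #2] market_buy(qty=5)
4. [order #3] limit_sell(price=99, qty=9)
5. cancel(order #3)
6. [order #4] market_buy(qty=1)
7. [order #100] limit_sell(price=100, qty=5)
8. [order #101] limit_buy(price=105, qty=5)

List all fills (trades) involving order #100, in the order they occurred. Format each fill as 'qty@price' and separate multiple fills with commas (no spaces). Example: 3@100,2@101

Answer: 5@100

Derivation:
After op 1 [order #1] limit_buy(price=103, qty=1): fills=none; bids=[#1:1@103] asks=[-]
After op 2 cancel(order #1): fills=none; bids=[-] asks=[-]
After op 3 [order #2] market_buy(qty=5): fills=none; bids=[-] asks=[-]
After op 4 [order #3] limit_sell(price=99, qty=9): fills=none; bids=[-] asks=[#3:9@99]
After op 5 cancel(order #3): fills=none; bids=[-] asks=[-]
After op 6 [order #4] market_buy(qty=1): fills=none; bids=[-] asks=[-]
After op 7 [order #100] limit_sell(price=100, qty=5): fills=none; bids=[-] asks=[#100:5@100]
After op 8 [order #101] limit_buy(price=105, qty=5): fills=#101x#100:5@100; bids=[-] asks=[-]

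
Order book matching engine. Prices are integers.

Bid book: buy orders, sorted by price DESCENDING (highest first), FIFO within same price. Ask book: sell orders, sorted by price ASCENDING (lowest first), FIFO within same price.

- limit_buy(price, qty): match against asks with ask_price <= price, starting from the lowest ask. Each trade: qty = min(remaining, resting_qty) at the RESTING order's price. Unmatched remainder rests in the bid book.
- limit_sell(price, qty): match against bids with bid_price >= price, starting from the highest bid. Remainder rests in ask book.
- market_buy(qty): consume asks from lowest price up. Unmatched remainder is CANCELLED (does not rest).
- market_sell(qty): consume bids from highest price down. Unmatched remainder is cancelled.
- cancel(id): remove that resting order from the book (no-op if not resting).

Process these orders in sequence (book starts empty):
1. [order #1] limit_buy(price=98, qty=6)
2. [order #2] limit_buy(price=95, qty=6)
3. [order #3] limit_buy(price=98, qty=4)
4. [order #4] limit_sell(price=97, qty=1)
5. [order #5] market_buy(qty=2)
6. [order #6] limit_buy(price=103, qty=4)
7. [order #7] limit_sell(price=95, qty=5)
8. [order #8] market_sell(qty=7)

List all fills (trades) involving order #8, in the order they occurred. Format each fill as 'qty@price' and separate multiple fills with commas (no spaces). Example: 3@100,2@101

After op 1 [order #1] limit_buy(price=98, qty=6): fills=none; bids=[#1:6@98] asks=[-]
After op 2 [order #2] limit_buy(price=95, qty=6): fills=none; bids=[#1:6@98 #2:6@95] asks=[-]
After op 3 [order #3] limit_buy(price=98, qty=4): fills=none; bids=[#1:6@98 #3:4@98 #2:6@95] asks=[-]
After op 4 [order #4] limit_sell(price=97, qty=1): fills=#1x#4:1@98; bids=[#1:5@98 #3:4@98 #2:6@95] asks=[-]
After op 5 [order #5] market_buy(qty=2): fills=none; bids=[#1:5@98 #3:4@98 #2:6@95] asks=[-]
After op 6 [order #6] limit_buy(price=103, qty=4): fills=none; bids=[#6:4@103 #1:5@98 #3:4@98 #2:6@95] asks=[-]
After op 7 [order #7] limit_sell(price=95, qty=5): fills=#6x#7:4@103 #1x#7:1@98; bids=[#1:4@98 #3:4@98 #2:6@95] asks=[-]
After op 8 [order #8] market_sell(qty=7): fills=#1x#8:4@98 #3x#8:3@98; bids=[#3:1@98 #2:6@95] asks=[-]

Answer: 4@98,3@98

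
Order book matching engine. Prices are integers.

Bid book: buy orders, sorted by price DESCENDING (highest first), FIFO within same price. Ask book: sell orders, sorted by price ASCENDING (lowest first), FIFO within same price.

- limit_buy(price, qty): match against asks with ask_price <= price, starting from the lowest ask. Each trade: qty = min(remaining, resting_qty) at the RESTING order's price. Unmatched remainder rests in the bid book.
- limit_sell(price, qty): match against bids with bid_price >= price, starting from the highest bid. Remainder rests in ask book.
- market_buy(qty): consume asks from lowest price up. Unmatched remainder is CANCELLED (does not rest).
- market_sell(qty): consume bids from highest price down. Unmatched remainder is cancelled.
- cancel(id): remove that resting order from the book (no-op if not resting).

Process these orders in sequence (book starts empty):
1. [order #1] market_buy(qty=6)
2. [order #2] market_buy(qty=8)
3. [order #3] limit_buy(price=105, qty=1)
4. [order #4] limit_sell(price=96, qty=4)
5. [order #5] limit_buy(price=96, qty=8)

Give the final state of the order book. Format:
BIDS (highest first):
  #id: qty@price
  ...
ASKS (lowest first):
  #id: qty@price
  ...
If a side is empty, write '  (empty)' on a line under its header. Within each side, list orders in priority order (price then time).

Answer: BIDS (highest first):
  #5: 5@96
ASKS (lowest first):
  (empty)

Derivation:
After op 1 [order #1] market_buy(qty=6): fills=none; bids=[-] asks=[-]
After op 2 [order #2] market_buy(qty=8): fills=none; bids=[-] asks=[-]
After op 3 [order #3] limit_buy(price=105, qty=1): fills=none; bids=[#3:1@105] asks=[-]
After op 4 [order #4] limit_sell(price=96, qty=4): fills=#3x#4:1@105; bids=[-] asks=[#4:3@96]
After op 5 [order #5] limit_buy(price=96, qty=8): fills=#5x#4:3@96; bids=[#5:5@96] asks=[-]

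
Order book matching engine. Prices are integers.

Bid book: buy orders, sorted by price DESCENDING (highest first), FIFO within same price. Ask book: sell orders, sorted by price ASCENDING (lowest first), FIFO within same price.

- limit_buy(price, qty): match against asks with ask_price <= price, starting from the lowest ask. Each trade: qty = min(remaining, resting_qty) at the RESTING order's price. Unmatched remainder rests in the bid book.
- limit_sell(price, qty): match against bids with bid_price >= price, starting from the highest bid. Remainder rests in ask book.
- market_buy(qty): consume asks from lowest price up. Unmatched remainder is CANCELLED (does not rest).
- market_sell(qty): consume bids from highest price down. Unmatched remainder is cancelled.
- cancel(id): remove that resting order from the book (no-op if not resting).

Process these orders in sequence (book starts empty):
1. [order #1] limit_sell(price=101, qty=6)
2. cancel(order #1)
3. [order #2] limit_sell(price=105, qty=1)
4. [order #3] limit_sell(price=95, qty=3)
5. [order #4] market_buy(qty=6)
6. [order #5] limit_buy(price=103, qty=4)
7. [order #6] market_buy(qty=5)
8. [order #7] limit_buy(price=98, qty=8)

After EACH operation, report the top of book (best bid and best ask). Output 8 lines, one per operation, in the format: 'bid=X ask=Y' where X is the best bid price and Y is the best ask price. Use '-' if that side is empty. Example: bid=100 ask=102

Answer: bid=- ask=101
bid=- ask=-
bid=- ask=105
bid=- ask=95
bid=- ask=-
bid=103 ask=-
bid=103 ask=-
bid=103 ask=-

Derivation:
After op 1 [order #1] limit_sell(price=101, qty=6): fills=none; bids=[-] asks=[#1:6@101]
After op 2 cancel(order #1): fills=none; bids=[-] asks=[-]
After op 3 [order #2] limit_sell(price=105, qty=1): fills=none; bids=[-] asks=[#2:1@105]
After op 4 [order #3] limit_sell(price=95, qty=3): fills=none; bids=[-] asks=[#3:3@95 #2:1@105]
After op 5 [order #4] market_buy(qty=6): fills=#4x#3:3@95 #4x#2:1@105; bids=[-] asks=[-]
After op 6 [order #5] limit_buy(price=103, qty=4): fills=none; bids=[#5:4@103] asks=[-]
After op 7 [order #6] market_buy(qty=5): fills=none; bids=[#5:4@103] asks=[-]
After op 8 [order #7] limit_buy(price=98, qty=8): fills=none; bids=[#5:4@103 #7:8@98] asks=[-]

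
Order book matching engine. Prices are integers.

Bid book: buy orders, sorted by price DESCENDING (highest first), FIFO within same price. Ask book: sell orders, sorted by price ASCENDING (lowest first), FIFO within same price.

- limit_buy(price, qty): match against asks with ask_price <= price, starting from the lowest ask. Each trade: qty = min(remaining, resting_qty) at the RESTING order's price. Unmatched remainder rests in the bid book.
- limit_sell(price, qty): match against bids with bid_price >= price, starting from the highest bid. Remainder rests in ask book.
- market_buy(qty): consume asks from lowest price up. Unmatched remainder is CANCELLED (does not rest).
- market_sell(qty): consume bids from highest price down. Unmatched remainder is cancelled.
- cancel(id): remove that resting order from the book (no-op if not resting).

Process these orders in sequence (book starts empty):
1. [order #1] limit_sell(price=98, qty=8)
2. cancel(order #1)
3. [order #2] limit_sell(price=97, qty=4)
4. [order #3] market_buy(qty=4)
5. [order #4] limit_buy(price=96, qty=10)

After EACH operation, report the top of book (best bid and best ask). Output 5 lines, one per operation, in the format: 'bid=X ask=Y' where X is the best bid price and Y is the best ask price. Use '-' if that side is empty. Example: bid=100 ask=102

Answer: bid=- ask=98
bid=- ask=-
bid=- ask=97
bid=- ask=-
bid=96 ask=-

Derivation:
After op 1 [order #1] limit_sell(price=98, qty=8): fills=none; bids=[-] asks=[#1:8@98]
After op 2 cancel(order #1): fills=none; bids=[-] asks=[-]
After op 3 [order #2] limit_sell(price=97, qty=4): fills=none; bids=[-] asks=[#2:4@97]
After op 4 [order #3] market_buy(qty=4): fills=#3x#2:4@97; bids=[-] asks=[-]
After op 5 [order #4] limit_buy(price=96, qty=10): fills=none; bids=[#4:10@96] asks=[-]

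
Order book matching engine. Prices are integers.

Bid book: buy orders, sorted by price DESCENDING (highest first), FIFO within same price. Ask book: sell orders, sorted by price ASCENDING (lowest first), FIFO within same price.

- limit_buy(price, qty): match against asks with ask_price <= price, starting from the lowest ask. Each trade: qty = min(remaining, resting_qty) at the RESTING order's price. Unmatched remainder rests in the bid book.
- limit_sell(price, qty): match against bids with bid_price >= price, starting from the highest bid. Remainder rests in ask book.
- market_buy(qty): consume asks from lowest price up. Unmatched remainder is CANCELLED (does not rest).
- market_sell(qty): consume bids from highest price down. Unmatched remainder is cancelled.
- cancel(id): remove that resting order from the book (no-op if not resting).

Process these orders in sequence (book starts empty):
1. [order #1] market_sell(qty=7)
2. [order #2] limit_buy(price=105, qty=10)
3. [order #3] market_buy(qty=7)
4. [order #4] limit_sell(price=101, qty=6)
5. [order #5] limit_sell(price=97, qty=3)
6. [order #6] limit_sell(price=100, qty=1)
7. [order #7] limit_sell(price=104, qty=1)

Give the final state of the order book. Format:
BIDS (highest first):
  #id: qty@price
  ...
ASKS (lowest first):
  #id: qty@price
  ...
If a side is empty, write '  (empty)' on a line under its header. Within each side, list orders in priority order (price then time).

After op 1 [order #1] market_sell(qty=7): fills=none; bids=[-] asks=[-]
After op 2 [order #2] limit_buy(price=105, qty=10): fills=none; bids=[#2:10@105] asks=[-]
After op 3 [order #3] market_buy(qty=7): fills=none; bids=[#2:10@105] asks=[-]
After op 4 [order #4] limit_sell(price=101, qty=6): fills=#2x#4:6@105; bids=[#2:4@105] asks=[-]
After op 5 [order #5] limit_sell(price=97, qty=3): fills=#2x#5:3@105; bids=[#2:1@105] asks=[-]
After op 6 [order #6] limit_sell(price=100, qty=1): fills=#2x#6:1@105; bids=[-] asks=[-]
After op 7 [order #7] limit_sell(price=104, qty=1): fills=none; bids=[-] asks=[#7:1@104]

Answer: BIDS (highest first):
  (empty)
ASKS (lowest first):
  #7: 1@104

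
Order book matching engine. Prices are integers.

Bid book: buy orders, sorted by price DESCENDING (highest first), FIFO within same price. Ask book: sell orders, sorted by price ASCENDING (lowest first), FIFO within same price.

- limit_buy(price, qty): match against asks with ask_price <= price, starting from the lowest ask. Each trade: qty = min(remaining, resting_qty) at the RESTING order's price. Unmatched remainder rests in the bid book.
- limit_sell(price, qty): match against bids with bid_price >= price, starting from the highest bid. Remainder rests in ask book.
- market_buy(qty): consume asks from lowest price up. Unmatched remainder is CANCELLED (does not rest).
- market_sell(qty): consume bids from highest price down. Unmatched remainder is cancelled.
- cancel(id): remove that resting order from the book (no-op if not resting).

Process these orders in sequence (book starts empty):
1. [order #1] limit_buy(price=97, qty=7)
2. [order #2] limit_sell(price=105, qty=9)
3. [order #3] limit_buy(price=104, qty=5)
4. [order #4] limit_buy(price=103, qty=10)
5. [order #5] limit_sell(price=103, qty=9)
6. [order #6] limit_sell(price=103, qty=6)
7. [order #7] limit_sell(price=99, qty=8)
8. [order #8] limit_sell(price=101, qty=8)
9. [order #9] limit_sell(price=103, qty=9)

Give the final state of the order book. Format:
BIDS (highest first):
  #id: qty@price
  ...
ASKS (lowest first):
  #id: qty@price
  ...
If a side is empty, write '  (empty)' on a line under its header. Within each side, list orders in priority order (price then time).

After op 1 [order #1] limit_buy(price=97, qty=7): fills=none; bids=[#1:7@97] asks=[-]
After op 2 [order #2] limit_sell(price=105, qty=9): fills=none; bids=[#1:7@97] asks=[#2:9@105]
After op 3 [order #3] limit_buy(price=104, qty=5): fills=none; bids=[#3:5@104 #1:7@97] asks=[#2:9@105]
After op 4 [order #4] limit_buy(price=103, qty=10): fills=none; bids=[#3:5@104 #4:10@103 #1:7@97] asks=[#2:9@105]
After op 5 [order #5] limit_sell(price=103, qty=9): fills=#3x#5:5@104 #4x#5:4@103; bids=[#4:6@103 #1:7@97] asks=[#2:9@105]
After op 6 [order #6] limit_sell(price=103, qty=6): fills=#4x#6:6@103; bids=[#1:7@97] asks=[#2:9@105]
After op 7 [order #7] limit_sell(price=99, qty=8): fills=none; bids=[#1:7@97] asks=[#7:8@99 #2:9@105]
After op 8 [order #8] limit_sell(price=101, qty=8): fills=none; bids=[#1:7@97] asks=[#7:8@99 #8:8@101 #2:9@105]
After op 9 [order #9] limit_sell(price=103, qty=9): fills=none; bids=[#1:7@97] asks=[#7:8@99 #8:8@101 #9:9@103 #2:9@105]

Answer: BIDS (highest first):
  #1: 7@97
ASKS (lowest first):
  #7: 8@99
  #8: 8@101
  #9: 9@103
  #2: 9@105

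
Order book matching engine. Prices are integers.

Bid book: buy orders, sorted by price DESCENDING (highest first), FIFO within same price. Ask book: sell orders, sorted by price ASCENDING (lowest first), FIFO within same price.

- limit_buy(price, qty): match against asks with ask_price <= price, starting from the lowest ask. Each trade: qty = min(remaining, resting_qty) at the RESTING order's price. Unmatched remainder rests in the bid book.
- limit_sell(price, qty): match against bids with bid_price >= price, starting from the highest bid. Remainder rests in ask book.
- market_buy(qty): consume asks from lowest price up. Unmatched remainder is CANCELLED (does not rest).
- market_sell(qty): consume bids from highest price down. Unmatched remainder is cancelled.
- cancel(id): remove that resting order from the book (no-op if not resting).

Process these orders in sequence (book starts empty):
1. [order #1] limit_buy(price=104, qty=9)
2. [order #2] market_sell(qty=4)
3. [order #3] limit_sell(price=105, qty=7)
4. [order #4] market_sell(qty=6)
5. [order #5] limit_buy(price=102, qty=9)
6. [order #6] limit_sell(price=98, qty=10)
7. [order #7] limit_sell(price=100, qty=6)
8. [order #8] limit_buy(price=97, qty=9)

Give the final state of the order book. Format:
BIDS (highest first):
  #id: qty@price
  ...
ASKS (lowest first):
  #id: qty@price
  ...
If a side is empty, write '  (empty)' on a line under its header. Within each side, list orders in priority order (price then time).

Answer: BIDS (highest first):
  #8: 9@97
ASKS (lowest first):
  #6: 1@98
  #7: 6@100
  #3: 7@105

Derivation:
After op 1 [order #1] limit_buy(price=104, qty=9): fills=none; bids=[#1:9@104] asks=[-]
After op 2 [order #2] market_sell(qty=4): fills=#1x#2:4@104; bids=[#1:5@104] asks=[-]
After op 3 [order #3] limit_sell(price=105, qty=7): fills=none; bids=[#1:5@104] asks=[#3:7@105]
After op 4 [order #4] market_sell(qty=6): fills=#1x#4:5@104; bids=[-] asks=[#3:7@105]
After op 5 [order #5] limit_buy(price=102, qty=9): fills=none; bids=[#5:9@102] asks=[#3:7@105]
After op 6 [order #6] limit_sell(price=98, qty=10): fills=#5x#6:9@102; bids=[-] asks=[#6:1@98 #3:7@105]
After op 7 [order #7] limit_sell(price=100, qty=6): fills=none; bids=[-] asks=[#6:1@98 #7:6@100 #3:7@105]
After op 8 [order #8] limit_buy(price=97, qty=9): fills=none; bids=[#8:9@97] asks=[#6:1@98 #7:6@100 #3:7@105]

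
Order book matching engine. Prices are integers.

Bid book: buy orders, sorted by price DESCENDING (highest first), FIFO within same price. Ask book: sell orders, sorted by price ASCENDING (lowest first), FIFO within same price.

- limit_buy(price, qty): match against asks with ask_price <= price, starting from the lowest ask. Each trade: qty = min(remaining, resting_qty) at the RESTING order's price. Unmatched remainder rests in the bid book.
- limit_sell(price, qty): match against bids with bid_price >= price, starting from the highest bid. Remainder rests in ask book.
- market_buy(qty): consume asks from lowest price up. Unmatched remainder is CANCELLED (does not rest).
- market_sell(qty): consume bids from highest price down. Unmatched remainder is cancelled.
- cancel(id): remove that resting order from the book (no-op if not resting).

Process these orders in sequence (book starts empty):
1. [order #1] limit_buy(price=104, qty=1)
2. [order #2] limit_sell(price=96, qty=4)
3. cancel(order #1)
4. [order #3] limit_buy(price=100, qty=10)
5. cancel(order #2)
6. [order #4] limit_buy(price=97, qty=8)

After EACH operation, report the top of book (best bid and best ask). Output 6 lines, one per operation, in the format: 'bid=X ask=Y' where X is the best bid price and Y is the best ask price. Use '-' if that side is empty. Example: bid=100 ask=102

After op 1 [order #1] limit_buy(price=104, qty=1): fills=none; bids=[#1:1@104] asks=[-]
After op 2 [order #2] limit_sell(price=96, qty=4): fills=#1x#2:1@104; bids=[-] asks=[#2:3@96]
After op 3 cancel(order #1): fills=none; bids=[-] asks=[#2:3@96]
After op 4 [order #3] limit_buy(price=100, qty=10): fills=#3x#2:3@96; bids=[#3:7@100] asks=[-]
After op 5 cancel(order #2): fills=none; bids=[#3:7@100] asks=[-]
After op 6 [order #4] limit_buy(price=97, qty=8): fills=none; bids=[#3:7@100 #4:8@97] asks=[-]

Answer: bid=104 ask=-
bid=- ask=96
bid=- ask=96
bid=100 ask=-
bid=100 ask=-
bid=100 ask=-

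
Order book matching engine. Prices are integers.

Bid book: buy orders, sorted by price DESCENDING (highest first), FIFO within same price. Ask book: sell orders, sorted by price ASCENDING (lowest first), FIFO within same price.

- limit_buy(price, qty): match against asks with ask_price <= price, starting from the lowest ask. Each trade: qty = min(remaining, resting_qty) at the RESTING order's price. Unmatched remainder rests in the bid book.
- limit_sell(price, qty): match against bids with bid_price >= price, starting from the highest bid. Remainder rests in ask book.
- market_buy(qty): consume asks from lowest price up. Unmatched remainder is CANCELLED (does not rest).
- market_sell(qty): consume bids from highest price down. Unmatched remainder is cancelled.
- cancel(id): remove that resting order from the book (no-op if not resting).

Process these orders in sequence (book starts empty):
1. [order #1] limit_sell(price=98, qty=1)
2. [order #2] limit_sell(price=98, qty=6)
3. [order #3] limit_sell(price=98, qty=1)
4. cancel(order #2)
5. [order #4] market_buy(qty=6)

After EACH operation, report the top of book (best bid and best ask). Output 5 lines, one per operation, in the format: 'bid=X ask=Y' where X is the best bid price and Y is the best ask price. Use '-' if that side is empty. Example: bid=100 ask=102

Answer: bid=- ask=98
bid=- ask=98
bid=- ask=98
bid=- ask=98
bid=- ask=-

Derivation:
After op 1 [order #1] limit_sell(price=98, qty=1): fills=none; bids=[-] asks=[#1:1@98]
After op 2 [order #2] limit_sell(price=98, qty=6): fills=none; bids=[-] asks=[#1:1@98 #2:6@98]
After op 3 [order #3] limit_sell(price=98, qty=1): fills=none; bids=[-] asks=[#1:1@98 #2:6@98 #3:1@98]
After op 4 cancel(order #2): fills=none; bids=[-] asks=[#1:1@98 #3:1@98]
After op 5 [order #4] market_buy(qty=6): fills=#4x#1:1@98 #4x#3:1@98; bids=[-] asks=[-]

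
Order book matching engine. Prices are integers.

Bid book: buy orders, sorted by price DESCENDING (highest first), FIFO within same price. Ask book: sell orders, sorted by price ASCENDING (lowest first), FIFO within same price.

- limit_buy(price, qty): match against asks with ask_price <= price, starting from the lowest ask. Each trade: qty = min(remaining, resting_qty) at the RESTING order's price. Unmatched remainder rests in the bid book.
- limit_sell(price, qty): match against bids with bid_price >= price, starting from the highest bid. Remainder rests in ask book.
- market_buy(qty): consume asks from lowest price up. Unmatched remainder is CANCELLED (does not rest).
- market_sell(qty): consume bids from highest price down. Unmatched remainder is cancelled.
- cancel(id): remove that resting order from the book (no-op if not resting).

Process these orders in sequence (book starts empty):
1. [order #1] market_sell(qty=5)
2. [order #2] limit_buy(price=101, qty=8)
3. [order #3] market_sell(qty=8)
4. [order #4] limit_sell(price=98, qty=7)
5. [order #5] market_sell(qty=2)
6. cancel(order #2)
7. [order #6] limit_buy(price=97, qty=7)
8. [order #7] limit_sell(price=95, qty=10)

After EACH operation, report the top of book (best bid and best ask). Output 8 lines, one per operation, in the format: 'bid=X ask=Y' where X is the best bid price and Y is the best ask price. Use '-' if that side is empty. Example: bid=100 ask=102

After op 1 [order #1] market_sell(qty=5): fills=none; bids=[-] asks=[-]
After op 2 [order #2] limit_buy(price=101, qty=8): fills=none; bids=[#2:8@101] asks=[-]
After op 3 [order #3] market_sell(qty=8): fills=#2x#3:8@101; bids=[-] asks=[-]
After op 4 [order #4] limit_sell(price=98, qty=7): fills=none; bids=[-] asks=[#4:7@98]
After op 5 [order #5] market_sell(qty=2): fills=none; bids=[-] asks=[#4:7@98]
After op 6 cancel(order #2): fills=none; bids=[-] asks=[#4:7@98]
After op 7 [order #6] limit_buy(price=97, qty=7): fills=none; bids=[#6:7@97] asks=[#4:7@98]
After op 8 [order #7] limit_sell(price=95, qty=10): fills=#6x#7:7@97; bids=[-] asks=[#7:3@95 #4:7@98]

Answer: bid=- ask=-
bid=101 ask=-
bid=- ask=-
bid=- ask=98
bid=- ask=98
bid=- ask=98
bid=97 ask=98
bid=- ask=95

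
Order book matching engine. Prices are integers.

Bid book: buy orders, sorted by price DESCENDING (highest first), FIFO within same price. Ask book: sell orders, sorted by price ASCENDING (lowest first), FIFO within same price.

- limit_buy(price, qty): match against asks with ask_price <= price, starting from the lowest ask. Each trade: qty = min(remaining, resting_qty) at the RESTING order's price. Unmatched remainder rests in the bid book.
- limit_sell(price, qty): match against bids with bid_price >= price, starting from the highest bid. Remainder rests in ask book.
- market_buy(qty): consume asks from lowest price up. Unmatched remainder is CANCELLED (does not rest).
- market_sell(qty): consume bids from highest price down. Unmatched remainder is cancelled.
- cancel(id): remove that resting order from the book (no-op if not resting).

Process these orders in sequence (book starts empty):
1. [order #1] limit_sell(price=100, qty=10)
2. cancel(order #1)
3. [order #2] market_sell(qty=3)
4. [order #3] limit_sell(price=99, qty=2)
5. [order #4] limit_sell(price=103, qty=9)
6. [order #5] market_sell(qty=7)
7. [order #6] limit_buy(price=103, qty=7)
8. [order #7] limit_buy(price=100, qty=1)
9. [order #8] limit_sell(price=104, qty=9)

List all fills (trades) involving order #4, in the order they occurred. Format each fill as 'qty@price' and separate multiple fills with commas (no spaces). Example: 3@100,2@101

After op 1 [order #1] limit_sell(price=100, qty=10): fills=none; bids=[-] asks=[#1:10@100]
After op 2 cancel(order #1): fills=none; bids=[-] asks=[-]
After op 3 [order #2] market_sell(qty=3): fills=none; bids=[-] asks=[-]
After op 4 [order #3] limit_sell(price=99, qty=2): fills=none; bids=[-] asks=[#3:2@99]
After op 5 [order #4] limit_sell(price=103, qty=9): fills=none; bids=[-] asks=[#3:2@99 #4:9@103]
After op 6 [order #5] market_sell(qty=7): fills=none; bids=[-] asks=[#3:2@99 #4:9@103]
After op 7 [order #6] limit_buy(price=103, qty=7): fills=#6x#3:2@99 #6x#4:5@103; bids=[-] asks=[#4:4@103]
After op 8 [order #7] limit_buy(price=100, qty=1): fills=none; bids=[#7:1@100] asks=[#4:4@103]
After op 9 [order #8] limit_sell(price=104, qty=9): fills=none; bids=[#7:1@100] asks=[#4:4@103 #8:9@104]

Answer: 5@103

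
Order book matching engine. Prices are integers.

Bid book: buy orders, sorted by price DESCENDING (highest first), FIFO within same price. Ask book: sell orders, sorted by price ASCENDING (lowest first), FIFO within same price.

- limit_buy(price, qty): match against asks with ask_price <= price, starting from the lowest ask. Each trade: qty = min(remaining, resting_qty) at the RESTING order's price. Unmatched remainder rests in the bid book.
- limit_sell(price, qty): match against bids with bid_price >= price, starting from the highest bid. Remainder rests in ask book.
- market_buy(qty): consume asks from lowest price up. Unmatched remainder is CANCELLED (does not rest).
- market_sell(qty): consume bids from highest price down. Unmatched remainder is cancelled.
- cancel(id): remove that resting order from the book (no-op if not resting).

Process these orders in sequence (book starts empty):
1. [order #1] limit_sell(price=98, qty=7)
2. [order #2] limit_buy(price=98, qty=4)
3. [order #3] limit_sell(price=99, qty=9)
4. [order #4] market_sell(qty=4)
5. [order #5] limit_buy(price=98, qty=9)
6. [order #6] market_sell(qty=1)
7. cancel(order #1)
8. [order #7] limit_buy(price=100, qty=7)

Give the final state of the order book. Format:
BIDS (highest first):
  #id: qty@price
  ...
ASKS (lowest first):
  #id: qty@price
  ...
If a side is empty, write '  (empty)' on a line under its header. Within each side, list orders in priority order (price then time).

Answer: BIDS (highest first):
  #5: 5@98
ASKS (lowest first):
  #3: 2@99

Derivation:
After op 1 [order #1] limit_sell(price=98, qty=7): fills=none; bids=[-] asks=[#1:7@98]
After op 2 [order #2] limit_buy(price=98, qty=4): fills=#2x#1:4@98; bids=[-] asks=[#1:3@98]
After op 3 [order #3] limit_sell(price=99, qty=9): fills=none; bids=[-] asks=[#1:3@98 #3:9@99]
After op 4 [order #4] market_sell(qty=4): fills=none; bids=[-] asks=[#1:3@98 #3:9@99]
After op 5 [order #5] limit_buy(price=98, qty=9): fills=#5x#1:3@98; bids=[#5:6@98] asks=[#3:9@99]
After op 6 [order #6] market_sell(qty=1): fills=#5x#6:1@98; bids=[#5:5@98] asks=[#3:9@99]
After op 7 cancel(order #1): fills=none; bids=[#5:5@98] asks=[#3:9@99]
After op 8 [order #7] limit_buy(price=100, qty=7): fills=#7x#3:7@99; bids=[#5:5@98] asks=[#3:2@99]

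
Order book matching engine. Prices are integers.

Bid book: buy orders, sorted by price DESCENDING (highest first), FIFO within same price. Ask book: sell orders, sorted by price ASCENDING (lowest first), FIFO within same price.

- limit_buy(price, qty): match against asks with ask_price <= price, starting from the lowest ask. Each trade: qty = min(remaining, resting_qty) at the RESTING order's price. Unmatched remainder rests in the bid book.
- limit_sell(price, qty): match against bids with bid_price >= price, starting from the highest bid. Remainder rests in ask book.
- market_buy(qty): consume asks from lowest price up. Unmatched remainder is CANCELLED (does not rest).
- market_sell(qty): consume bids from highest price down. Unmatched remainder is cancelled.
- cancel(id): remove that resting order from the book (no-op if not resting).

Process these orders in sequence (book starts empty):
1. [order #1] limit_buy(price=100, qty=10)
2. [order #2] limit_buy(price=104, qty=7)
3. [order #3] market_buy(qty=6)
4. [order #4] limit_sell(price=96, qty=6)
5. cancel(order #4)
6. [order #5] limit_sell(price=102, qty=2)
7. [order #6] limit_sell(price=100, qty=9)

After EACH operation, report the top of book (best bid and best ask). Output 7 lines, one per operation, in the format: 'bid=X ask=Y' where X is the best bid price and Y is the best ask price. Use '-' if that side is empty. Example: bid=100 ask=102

Answer: bid=100 ask=-
bid=104 ask=-
bid=104 ask=-
bid=104 ask=-
bid=104 ask=-
bid=100 ask=102
bid=100 ask=102

Derivation:
After op 1 [order #1] limit_buy(price=100, qty=10): fills=none; bids=[#1:10@100] asks=[-]
After op 2 [order #2] limit_buy(price=104, qty=7): fills=none; bids=[#2:7@104 #1:10@100] asks=[-]
After op 3 [order #3] market_buy(qty=6): fills=none; bids=[#2:7@104 #1:10@100] asks=[-]
After op 4 [order #4] limit_sell(price=96, qty=6): fills=#2x#4:6@104; bids=[#2:1@104 #1:10@100] asks=[-]
After op 5 cancel(order #4): fills=none; bids=[#2:1@104 #1:10@100] asks=[-]
After op 6 [order #5] limit_sell(price=102, qty=2): fills=#2x#5:1@104; bids=[#1:10@100] asks=[#5:1@102]
After op 7 [order #6] limit_sell(price=100, qty=9): fills=#1x#6:9@100; bids=[#1:1@100] asks=[#5:1@102]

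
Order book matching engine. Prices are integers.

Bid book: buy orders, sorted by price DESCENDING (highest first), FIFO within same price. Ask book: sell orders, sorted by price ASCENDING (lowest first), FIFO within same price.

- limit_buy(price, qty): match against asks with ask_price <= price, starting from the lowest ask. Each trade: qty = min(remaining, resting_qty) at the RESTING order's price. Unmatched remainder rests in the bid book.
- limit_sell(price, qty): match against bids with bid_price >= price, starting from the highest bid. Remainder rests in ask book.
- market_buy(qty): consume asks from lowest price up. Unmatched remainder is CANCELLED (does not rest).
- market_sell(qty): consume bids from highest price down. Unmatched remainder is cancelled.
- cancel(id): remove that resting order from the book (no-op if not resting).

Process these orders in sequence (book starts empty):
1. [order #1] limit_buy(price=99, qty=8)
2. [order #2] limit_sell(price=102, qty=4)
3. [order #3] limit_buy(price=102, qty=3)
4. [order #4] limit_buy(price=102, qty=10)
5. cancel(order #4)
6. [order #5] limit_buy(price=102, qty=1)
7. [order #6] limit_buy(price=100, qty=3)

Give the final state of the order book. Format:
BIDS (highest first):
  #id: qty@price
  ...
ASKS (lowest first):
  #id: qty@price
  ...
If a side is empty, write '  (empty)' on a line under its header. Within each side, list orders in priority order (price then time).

After op 1 [order #1] limit_buy(price=99, qty=8): fills=none; bids=[#1:8@99] asks=[-]
After op 2 [order #2] limit_sell(price=102, qty=4): fills=none; bids=[#1:8@99] asks=[#2:4@102]
After op 3 [order #3] limit_buy(price=102, qty=3): fills=#3x#2:3@102; bids=[#1:8@99] asks=[#2:1@102]
After op 4 [order #4] limit_buy(price=102, qty=10): fills=#4x#2:1@102; bids=[#4:9@102 #1:8@99] asks=[-]
After op 5 cancel(order #4): fills=none; bids=[#1:8@99] asks=[-]
After op 6 [order #5] limit_buy(price=102, qty=1): fills=none; bids=[#5:1@102 #1:8@99] asks=[-]
After op 7 [order #6] limit_buy(price=100, qty=3): fills=none; bids=[#5:1@102 #6:3@100 #1:8@99] asks=[-]

Answer: BIDS (highest first):
  #5: 1@102
  #6: 3@100
  #1: 8@99
ASKS (lowest first):
  (empty)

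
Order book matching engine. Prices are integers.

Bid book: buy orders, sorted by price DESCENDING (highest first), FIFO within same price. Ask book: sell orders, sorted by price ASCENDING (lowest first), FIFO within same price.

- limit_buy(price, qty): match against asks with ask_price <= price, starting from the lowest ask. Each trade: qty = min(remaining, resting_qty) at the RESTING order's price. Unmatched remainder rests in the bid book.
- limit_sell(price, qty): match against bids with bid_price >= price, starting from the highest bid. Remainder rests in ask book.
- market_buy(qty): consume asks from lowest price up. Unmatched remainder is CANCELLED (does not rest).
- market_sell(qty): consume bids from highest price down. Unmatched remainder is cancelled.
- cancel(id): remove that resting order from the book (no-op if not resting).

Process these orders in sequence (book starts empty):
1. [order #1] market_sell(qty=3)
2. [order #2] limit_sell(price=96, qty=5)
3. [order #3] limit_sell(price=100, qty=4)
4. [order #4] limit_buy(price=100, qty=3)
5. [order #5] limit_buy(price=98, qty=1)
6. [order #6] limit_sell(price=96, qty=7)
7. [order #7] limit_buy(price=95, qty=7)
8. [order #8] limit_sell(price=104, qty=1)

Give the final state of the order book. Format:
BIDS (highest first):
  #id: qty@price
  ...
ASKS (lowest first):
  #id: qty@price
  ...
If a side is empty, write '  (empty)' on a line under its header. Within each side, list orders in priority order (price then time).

After op 1 [order #1] market_sell(qty=3): fills=none; bids=[-] asks=[-]
After op 2 [order #2] limit_sell(price=96, qty=5): fills=none; bids=[-] asks=[#2:5@96]
After op 3 [order #3] limit_sell(price=100, qty=4): fills=none; bids=[-] asks=[#2:5@96 #3:4@100]
After op 4 [order #4] limit_buy(price=100, qty=3): fills=#4x#2:3@96; bids=[-] asks=[#2:2@96 #3:4@100]
After op 5 [order #5] limit_buy(price=98, qty=1): fills=#5x#2:1@96; bids=[-] asks=[#2:1@96 #3:4@100]
After op 6 [order #6] limit_sell(price=96, qty=7): fills=none; bids=[-] asks=[#2:1@96 #6:7@96 #3:4@100]
After op 7 [order #7] limit_buy(price=95, qty=7): fills=none; bids=[#7:7@95] asks=[#2:1@96 #6:7@96 #3:4@100]
After op 8 [order #8] limit_sell(price=104, qty=1): fills=none; bids=[#7:7@95] asks=[#2:1@96 #6:7@96 #3:4@100 #8:1@104]

Answer: BIDS (highest first):
  #7: 7@95
ASKS (lowest first):
  #2: 1@96
  #6: 7@96
  #3: 4@100
  #8: 1@104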